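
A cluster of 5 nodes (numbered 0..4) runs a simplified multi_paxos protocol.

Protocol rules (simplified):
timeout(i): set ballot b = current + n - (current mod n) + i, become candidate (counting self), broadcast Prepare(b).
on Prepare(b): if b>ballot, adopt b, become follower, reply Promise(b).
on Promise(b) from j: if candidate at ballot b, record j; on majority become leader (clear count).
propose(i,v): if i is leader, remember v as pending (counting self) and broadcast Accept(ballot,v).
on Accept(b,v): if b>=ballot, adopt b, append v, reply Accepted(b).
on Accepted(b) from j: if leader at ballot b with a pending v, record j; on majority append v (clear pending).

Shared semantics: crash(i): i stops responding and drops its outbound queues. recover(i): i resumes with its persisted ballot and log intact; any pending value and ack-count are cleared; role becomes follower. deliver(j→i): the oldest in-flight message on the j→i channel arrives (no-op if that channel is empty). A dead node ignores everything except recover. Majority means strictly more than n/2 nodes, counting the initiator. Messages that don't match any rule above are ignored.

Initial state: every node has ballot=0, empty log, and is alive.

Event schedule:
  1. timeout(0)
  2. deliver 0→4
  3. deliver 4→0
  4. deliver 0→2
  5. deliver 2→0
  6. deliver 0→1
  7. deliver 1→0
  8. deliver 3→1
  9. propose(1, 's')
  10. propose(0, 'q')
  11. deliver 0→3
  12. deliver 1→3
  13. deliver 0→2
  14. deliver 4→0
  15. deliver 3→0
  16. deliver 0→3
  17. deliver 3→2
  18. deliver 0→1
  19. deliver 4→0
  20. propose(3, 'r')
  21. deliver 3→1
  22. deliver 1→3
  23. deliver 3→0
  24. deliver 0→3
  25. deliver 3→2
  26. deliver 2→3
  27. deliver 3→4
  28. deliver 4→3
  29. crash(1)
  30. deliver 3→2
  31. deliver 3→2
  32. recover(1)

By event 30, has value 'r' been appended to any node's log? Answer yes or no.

step 1 timeout(0): 0={cand,b=5,log=-}
step 2 deliver 0→4: 4={foll,b=5,log=-}
step 3 deliver 4→0: —
step 4 deliver 0→2: 2={foll,b=5,log=-}
step 5 deliver 2→0: 0={lead,b=5,log=-}
step 6 deliver 0→1: 1={foll,b=5,log=-}
step 7 deliver 1→0: —
step 8 deliver 3→1: —
step 9 propose(1,'s'): —
step 10 propose(0,'q'): —
step 11 deliver 0→3: 3={foll,b=5,log=-}
step 12 deliver 1→3: —
step 13 deliver 0→2: 2={foll,b=5,log=q}
step 14 deliver 4→0: —
step 15 deliver 3→0: —
step 16 deliver 0→3: 3={foll,b=5,log=q}
step 17 deliver 3→2: —
step 18 deliver 0→1: 1={foll,b=5,log=q}
step 19 deliver 4→0: —
step 20 propose(3,'r'): —
step 21 deliver 3→1: —
step 22 deliver 1→3: —
step 23 deliver 3→0: —
step 24 deliver 0→3: —
step 25 deliver 3→2: —
step 26 deliver 2→3: —
step 27 deliver 3→4: —
step 28 deliver 4→3: —
step 29 crash(1): 1={✗foll,b=5,log=q}
step 30 deliver 3→2: —

no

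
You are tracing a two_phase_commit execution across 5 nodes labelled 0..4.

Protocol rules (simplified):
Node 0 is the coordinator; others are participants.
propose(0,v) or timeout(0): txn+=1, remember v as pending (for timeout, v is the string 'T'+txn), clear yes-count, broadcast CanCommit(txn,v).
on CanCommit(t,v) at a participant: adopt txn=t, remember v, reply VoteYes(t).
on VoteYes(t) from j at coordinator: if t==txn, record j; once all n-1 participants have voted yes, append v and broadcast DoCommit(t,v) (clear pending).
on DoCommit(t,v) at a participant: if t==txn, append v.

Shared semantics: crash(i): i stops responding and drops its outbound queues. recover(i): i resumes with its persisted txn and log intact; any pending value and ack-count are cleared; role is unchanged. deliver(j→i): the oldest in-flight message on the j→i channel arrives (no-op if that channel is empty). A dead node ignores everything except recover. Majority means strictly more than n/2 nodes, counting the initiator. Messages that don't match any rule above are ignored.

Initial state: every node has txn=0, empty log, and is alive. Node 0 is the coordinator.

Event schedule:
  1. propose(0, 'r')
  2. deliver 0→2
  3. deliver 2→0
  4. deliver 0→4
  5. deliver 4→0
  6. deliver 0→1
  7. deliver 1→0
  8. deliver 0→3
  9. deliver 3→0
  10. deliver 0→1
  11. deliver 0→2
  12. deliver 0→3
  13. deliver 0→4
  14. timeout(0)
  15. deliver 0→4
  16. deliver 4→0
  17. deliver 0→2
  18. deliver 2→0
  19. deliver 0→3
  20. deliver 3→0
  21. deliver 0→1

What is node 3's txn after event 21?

2

e1 propose(0,'r'): 0[coor,t=1,-]
e2 deliver 0→2: 2[part,t=1,-]
e3 deliver 2→0: ·
e4 deliver 0→4: 4[part,t=1,-]
e5 deliver 4→0: ·
e6 deliver 0→1: 1[part,t=1,-]
e7 deliver 1→0: ·
e8 deliver 0→3: 3[part,t=1,-]
e9 deliver 3→0: 0[coor,t=1,r]
e10 deliver 0→1: 1[part,t=1,r]
e11 deliver 0→2: 2[part,t=1,r]
e12 deliver 0→3: 3[part,t=1,r]
e13 deliver 0→4: 4[part,t=1,r]
e14 timeout(0): 0[coor,t=2,r]
e15 deliver 0→4: 4[part,t=2,r]
e16 deliver 4→0: ·
e17 deliver 0→2: 2[part,t=2,r]
e18 deliver 2→0: ·
e19 deliver 0→3: 3[part,t=2,r]
e20 deliver 3→0: ·
e21 deliver 0→1: 1[part,t=2,r]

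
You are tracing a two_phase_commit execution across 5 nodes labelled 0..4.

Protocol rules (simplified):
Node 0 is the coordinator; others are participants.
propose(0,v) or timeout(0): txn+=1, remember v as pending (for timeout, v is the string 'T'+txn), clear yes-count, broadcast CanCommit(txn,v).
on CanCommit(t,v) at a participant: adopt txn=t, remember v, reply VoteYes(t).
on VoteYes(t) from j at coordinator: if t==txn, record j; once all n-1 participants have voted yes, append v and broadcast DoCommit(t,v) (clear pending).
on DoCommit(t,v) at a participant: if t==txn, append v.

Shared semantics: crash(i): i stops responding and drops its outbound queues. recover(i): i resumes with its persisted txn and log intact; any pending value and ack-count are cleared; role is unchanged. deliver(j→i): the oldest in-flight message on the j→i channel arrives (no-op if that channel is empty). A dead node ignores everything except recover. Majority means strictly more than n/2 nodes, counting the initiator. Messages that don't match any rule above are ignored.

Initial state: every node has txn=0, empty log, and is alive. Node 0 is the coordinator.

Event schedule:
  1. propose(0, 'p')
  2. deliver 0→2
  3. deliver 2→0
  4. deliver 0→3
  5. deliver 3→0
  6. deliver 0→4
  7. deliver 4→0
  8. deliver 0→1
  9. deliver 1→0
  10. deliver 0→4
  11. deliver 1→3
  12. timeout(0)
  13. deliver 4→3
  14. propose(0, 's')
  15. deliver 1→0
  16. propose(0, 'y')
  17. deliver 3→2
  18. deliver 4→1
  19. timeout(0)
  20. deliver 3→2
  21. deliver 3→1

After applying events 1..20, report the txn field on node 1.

after 1 — propose(0,'p'): n0:coor/t1/[-]
after 2 — deliver 0→2: n2:part/t1/[-]
after 3 — deliver 2→0: ·
after 4 — deliver 0→3: n3:part/t1/[-]
after 5 — deliver 3→0: ·
after 6 — deliver 0→4: n4:part/t1/[-]
after 7 — deliver 4→0: ·
after 8 — deliver 0→1: n1:part/t1/[-]
after 9 — deliver 1→0: n0:coor/t1/[p]
after 10 — deliver 0→4: n4:part/t1/[p]
after 11 — deliver 1→3: ·
after 12 — timeout(0): n0:coor/t2/[p]
after 13 — deliver 4→3: ·
after 14 — propose(0,'s'): n0:coor/t3/[p]
after 15 — deliver 1→0: ·
after 16 — propose(0,'y'): n0:coor/t4/[p]
after 17 — deliver 3→2: ·
after 18 — deliver 4→1: ·
after 19 — timeout(0): n0:coor/t5/[p]
after 20 — deliver 3→2: ·

1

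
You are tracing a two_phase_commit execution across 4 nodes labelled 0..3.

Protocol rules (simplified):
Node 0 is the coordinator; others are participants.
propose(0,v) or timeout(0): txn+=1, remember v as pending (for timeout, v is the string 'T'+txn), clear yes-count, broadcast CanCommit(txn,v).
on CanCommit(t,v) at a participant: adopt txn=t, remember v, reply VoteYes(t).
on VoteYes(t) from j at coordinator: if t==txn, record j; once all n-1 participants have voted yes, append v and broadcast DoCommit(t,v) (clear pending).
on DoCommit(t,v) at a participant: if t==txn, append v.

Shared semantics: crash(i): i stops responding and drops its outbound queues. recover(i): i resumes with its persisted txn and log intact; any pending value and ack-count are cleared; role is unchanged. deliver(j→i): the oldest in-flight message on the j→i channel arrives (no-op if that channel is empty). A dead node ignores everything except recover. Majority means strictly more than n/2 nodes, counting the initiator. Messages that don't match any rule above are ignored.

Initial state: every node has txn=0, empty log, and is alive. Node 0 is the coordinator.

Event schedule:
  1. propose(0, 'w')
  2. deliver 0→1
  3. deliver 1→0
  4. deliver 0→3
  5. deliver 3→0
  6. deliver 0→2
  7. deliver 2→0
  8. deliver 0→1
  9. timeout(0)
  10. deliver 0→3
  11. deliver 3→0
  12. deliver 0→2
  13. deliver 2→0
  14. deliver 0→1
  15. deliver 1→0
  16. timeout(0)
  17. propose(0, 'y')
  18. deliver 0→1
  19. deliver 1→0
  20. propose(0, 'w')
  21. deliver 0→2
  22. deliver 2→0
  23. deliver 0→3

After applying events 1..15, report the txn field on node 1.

e1 propose(0,'w'): 0[coor,t=1,-]
e2 deliver 0→1: 1[part,t=1,-]
e3 deliver 1→0: ·
e4 deliver 0→3: 3[part,t=1,-]
e5 deliver 3→0: ·
e6 deliver 0→2: 2[part,t=1,-]
e7 deliver 2→0: 0[coor,t=1,w]
e8 deliver 0→1: 1[part,t=1,w]
e9 timeout(0): 0[coor,t=2,w]
e10 deliver 0→3: 3[part,t=1,w]
e11 deliver 3→0: ·
e12 deliver 0→2: 2[part,t=1,w]
e13 deliver 2→0: ·
e14 deliver 0→1: 1[part,t=2,w]
e15 deliver 1→0: ·

2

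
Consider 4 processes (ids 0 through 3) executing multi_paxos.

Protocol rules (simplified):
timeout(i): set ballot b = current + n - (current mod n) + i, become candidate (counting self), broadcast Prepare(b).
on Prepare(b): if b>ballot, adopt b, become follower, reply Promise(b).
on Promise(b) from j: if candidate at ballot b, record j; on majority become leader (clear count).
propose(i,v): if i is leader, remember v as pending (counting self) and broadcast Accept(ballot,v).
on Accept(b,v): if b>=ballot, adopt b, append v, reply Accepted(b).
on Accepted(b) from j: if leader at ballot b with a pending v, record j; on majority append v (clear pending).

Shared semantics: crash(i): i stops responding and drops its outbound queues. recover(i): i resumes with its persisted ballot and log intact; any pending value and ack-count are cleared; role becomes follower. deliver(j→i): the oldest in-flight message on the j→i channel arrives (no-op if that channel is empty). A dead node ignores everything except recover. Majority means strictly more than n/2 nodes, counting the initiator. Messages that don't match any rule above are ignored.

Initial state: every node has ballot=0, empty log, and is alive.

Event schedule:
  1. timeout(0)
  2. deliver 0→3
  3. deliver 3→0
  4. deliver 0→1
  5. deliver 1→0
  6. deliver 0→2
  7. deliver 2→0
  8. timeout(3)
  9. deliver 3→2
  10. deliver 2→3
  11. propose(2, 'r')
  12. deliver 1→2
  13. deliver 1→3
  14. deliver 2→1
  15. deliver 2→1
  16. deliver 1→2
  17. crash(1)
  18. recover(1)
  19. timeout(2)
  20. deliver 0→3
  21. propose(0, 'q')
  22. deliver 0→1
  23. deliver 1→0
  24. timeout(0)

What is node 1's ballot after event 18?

after 1 — timeout(0): n0:cand/b4/[-]
after 2 — deliver 0→3: n3:foll/b4/[-]
after 3 — deliver 3→0: ·
after 4 — deliver 0→1: n1:foll/b4/[-]
after 5 — deliver 1→0: n0:lead/b4/[-]
after 6 — deliver 0→2: n2:foll/b4/[-]
after 7 — deliver 2→0: ·
after 8 — timeout(3): n3:cand/b11/[-]
after 9 — deliver 3→2: n2:foll/b11/[-]
after 10 — deliver 2→3: ·
after 11 — propose(2,'r'): ·
after 12 — deliver 1→2: ·
after 13 — deliver 1→3: ·
after 14 — deliver 2→1: ·
after 15 — deliver 2→1: ·
after 16 — deliver 1→2: ·
after 17 — crash(1): n1:✗foll/b4/[-]
after 18 — recover(1): n1:foll/b4/[-]

4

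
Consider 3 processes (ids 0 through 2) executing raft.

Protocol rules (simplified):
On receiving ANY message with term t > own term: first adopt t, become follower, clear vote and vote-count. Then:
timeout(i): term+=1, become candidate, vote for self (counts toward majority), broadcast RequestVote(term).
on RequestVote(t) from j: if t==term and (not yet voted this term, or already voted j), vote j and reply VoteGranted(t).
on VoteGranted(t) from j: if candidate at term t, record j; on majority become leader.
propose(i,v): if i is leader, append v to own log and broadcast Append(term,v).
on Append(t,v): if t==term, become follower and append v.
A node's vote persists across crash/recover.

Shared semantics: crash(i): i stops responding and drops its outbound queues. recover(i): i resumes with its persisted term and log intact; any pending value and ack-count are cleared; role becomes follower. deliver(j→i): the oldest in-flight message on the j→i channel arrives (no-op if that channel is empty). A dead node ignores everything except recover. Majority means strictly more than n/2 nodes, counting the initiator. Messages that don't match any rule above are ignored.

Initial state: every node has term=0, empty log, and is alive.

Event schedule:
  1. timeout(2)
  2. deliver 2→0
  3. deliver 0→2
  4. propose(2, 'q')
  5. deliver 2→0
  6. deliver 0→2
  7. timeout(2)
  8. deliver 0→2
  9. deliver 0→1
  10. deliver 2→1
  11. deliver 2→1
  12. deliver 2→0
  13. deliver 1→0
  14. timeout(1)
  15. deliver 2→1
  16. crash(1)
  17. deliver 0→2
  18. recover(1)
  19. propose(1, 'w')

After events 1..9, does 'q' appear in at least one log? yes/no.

yes

after 1 — timeout(2): n2:cand/t1/[-]
after 2 — deliver 2→0: n0:foll/t1/[-]
after 3 — deliver 0→2: n2:lead/t1/[-]
after 4 — propose(2,'q'): n2:lead/t1/[q]
after 5 — deliver 2→0: n0:foll/t1/[q]
after 6 — deliver 0→2: ·
after 7 — timeout(2): n2:cand/t2/[q]
after 8 — deliver 0→2: ·
after 9 — deliver 0→1: ·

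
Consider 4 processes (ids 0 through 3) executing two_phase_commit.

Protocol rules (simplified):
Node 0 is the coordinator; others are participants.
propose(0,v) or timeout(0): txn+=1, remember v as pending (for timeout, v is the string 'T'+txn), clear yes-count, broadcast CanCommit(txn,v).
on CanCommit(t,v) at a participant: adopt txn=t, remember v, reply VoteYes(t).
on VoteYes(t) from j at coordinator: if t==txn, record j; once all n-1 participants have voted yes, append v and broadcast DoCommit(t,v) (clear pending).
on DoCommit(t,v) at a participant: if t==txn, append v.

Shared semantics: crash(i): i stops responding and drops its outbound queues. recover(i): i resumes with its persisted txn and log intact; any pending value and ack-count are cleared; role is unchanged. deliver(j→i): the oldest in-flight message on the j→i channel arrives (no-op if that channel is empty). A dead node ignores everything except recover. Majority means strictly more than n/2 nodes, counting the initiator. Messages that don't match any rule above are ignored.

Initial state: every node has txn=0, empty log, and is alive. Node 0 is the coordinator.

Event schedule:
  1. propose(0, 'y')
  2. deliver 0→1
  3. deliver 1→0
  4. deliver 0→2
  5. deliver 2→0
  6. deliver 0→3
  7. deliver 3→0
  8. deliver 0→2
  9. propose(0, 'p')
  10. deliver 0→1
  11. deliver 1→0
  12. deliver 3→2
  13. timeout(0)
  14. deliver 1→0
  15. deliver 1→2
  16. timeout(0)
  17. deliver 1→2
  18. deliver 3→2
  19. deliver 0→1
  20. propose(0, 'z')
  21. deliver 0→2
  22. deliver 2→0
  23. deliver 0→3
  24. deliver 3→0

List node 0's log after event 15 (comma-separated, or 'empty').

y

[1] propose(0,'y') → N0(coor t1 [-])
[2] deliver 0→1 → N1(part t1 [-])
[3] deliver 1→0 → ∅
[4] deliver 0→2 → N2(part t1 [-])
[5] deliver 2→0 → ∅
[6] deliver 0→3 → N3(part t1 [-])
[7] deliver 3→0 → N0(coor t1 [y])
[8] deliver 0→2 → N2(part t1 [y])
[9] propose(0,'p') → N0(coor t2 [y])
[10] deliver 0→1 → N1(part t1 [y])
[11] deliver 1→0 → ∅
[12] deliver 3→2 → ∅
[13] timeout(0) → N0(coor t3 [y])
[14] deliver 1→0 → ∅
[15] deliver 1→2 → ∅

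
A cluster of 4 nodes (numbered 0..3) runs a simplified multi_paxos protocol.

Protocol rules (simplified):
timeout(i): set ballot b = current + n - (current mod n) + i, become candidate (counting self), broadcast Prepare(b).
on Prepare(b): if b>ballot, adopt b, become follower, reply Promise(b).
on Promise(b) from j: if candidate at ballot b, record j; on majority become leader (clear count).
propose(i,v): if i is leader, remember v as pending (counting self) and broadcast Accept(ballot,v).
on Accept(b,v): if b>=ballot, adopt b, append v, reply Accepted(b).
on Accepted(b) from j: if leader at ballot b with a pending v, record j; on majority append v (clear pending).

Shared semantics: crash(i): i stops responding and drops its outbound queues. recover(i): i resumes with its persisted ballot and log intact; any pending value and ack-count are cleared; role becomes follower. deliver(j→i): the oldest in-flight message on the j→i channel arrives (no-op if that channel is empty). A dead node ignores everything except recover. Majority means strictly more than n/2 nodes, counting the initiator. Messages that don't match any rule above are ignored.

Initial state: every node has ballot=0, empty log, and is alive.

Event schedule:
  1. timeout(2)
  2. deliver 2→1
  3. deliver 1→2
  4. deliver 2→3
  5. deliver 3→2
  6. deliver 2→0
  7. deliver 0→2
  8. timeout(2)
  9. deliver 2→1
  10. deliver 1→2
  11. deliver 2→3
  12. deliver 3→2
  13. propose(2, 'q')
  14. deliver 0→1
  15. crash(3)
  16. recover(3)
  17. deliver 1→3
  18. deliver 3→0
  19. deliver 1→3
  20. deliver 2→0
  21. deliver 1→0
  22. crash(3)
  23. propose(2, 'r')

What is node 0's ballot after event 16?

e1 timeout(2): 2[cand,b=6,-]
e2 deliver 2→1: 1[foll,b=6,-]
e3 deliver 1→2: ·
e4 deliver 2→3: 3[foll,b=6,-]
e5 deliver 3→2: 2[lead,b=6,-]
e6 deliver 2→0: 0[foll,b=6,-]
e7 deliver 0→2: ·
e8 timeout(2): 2[cand,b=10,-]
e9 deliver 2→1: 1[foll,b=10,-]
e10 deliver 1→2: ·
e11 deliver 2→3: 3[foll,b=10,-]
e12 deliver 3→2: 2[lead,b=10,-]
e13 propose(2,'q'): ·
e14 deliver 0→1: ·
e15 crash(3): 3[✗foll,b=10,-]
e16 recover(3): 3[foll,b=10,-]

6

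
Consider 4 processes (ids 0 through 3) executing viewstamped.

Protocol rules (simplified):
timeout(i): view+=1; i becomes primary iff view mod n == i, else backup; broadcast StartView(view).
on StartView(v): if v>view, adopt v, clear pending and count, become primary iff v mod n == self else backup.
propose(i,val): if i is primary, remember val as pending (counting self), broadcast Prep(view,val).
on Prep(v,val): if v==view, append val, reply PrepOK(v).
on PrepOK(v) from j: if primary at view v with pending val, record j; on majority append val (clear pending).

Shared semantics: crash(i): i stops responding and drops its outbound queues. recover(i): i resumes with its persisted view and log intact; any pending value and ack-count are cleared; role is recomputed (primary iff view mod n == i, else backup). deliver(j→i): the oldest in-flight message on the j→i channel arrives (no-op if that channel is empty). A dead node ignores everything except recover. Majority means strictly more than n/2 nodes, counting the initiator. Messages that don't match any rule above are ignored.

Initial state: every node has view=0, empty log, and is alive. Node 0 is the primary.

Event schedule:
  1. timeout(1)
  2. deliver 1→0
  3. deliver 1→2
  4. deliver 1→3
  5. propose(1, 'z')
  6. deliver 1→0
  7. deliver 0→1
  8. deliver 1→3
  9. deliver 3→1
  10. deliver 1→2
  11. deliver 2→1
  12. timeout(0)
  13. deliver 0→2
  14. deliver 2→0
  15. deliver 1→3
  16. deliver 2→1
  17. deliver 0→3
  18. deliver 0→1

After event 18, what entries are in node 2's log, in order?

step 1 timeout(1): 1={prim,v=1,log=-}
step 2 deliver 1→0: 0={back,v=1,log=-}
step 3 deliver 1→2: 2={back,v=1,log=-}
step 4 deliver 1→3: 3={back,v=1,log=-}
step 5 propose(1,'z'): —
step 6 deliver 1→0: 0={back,v=1,log=z}
step 7 deliver 0→1: —
step 8 deliver 1→3: 3={back,v=1,log=z}
step 9 deliver 3→1: 1={prim,v=1,log=z}
step 10 deliver 1→2: 2={back,v=1,log=z}
step 11 deliver 2→1: —
step 12 timeout(0): 0={back,v=2,log=z}
step 13 deliver 0→2: 2={prim,v=2,log=z}
step 14 deliver 2→0: —
step 15 deliver 1→3: —
step 16 deliver 2→1: —
step 17 deliver 0→3: 3={back,v=2,log=z}
step 18 deliver 0→1: 1={back,v=2,log=z}

z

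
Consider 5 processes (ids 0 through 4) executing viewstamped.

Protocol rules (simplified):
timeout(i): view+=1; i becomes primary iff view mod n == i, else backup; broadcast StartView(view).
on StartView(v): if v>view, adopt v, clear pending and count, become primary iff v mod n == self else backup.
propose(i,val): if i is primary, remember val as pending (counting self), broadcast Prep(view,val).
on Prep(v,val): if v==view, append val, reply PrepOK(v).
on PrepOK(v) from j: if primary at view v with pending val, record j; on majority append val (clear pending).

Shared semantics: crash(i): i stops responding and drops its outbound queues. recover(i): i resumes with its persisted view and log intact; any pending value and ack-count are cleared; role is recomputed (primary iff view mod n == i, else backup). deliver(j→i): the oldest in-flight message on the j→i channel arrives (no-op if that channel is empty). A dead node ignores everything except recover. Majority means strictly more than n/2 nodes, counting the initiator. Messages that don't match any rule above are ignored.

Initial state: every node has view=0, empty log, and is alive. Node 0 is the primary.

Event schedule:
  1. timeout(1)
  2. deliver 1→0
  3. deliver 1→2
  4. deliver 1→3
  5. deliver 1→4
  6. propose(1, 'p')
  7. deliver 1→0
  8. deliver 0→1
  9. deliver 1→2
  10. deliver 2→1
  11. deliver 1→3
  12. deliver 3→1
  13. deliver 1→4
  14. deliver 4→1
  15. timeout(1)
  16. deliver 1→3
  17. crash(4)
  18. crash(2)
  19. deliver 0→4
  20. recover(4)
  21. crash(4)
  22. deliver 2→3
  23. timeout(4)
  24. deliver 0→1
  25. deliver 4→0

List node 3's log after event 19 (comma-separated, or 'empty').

p

e1 timeout(1): 1[prim,v=1,-]
e2 deliver 1→0: 0[back,v=1,-]
e3 deliver 1→2: 2[back,v=1,-]
e4 deliver 1→3: 3[back,v=1,-]
e5 deliver 1→4: 4[back,v=1,-]
e6 propose(1,'p'): ·
e7 deliver 1→0: 0[back,v=1,p]
e8 deliver 0→1: ·
e9 deliver 1→2: 2[back,v=1,p]
e10 deliver 2→1: 1[prim,v=1,p]
e11 deliver 1→3: 3[back,v=1,p]
e12 deliver 3→1: ·
e13 deliver 1→4: 4[back,v=1,p]
e14 deliver 4→1: ·
e15 timeout(1): 1[back,v=2,p]
e16 deliver 1→3: 3[back,v=2,p]
e17 crash(4): 4[✗back,v=1,p]
e18 crash(2): 2[✗back,v=1,p]
e19 deliver 0→4: ·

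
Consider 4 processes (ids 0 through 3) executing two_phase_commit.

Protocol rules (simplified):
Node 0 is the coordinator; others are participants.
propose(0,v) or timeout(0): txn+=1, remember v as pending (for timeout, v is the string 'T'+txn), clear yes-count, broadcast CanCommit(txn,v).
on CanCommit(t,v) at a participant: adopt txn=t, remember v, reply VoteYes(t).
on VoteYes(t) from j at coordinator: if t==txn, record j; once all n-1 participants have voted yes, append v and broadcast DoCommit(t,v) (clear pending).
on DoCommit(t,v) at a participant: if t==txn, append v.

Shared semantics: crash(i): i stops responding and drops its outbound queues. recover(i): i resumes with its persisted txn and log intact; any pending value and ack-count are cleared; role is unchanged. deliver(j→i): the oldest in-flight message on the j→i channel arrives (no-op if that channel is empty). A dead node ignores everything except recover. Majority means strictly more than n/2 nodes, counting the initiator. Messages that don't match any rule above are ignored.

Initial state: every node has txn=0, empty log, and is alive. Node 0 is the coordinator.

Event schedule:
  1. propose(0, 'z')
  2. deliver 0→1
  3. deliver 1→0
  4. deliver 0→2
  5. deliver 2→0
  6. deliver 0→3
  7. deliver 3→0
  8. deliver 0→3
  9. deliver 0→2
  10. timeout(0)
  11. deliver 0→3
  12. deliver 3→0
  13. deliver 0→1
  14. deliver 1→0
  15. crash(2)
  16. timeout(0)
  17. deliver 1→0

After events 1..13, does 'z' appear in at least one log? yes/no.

yes

e1 propose(0,'z'): 0[coor,t=1,-]
e2 deliver 0→1: 1[part,t=1,-]
e3 deliver 1→0: ·
e4 deliver 0→2: 2[part,t=1,-]
e5 deliver 2→0: ·
e6 deliver 0→3: 3[part,t=1,-]
e7 deliver 3→0: 0[coor,t=1,z]
e8 deliver 0→3: 3[part,t=1,z]
e9 deliver 0→2: 2[part,t=1,z]
e10 timeout(0): 0[coor,t=2,z]
e11 deliver 0→3: 3[part,t=2,z]
e12 deliver 3→0: ·
e13 deliver 0→1: 1[part,t=1,z]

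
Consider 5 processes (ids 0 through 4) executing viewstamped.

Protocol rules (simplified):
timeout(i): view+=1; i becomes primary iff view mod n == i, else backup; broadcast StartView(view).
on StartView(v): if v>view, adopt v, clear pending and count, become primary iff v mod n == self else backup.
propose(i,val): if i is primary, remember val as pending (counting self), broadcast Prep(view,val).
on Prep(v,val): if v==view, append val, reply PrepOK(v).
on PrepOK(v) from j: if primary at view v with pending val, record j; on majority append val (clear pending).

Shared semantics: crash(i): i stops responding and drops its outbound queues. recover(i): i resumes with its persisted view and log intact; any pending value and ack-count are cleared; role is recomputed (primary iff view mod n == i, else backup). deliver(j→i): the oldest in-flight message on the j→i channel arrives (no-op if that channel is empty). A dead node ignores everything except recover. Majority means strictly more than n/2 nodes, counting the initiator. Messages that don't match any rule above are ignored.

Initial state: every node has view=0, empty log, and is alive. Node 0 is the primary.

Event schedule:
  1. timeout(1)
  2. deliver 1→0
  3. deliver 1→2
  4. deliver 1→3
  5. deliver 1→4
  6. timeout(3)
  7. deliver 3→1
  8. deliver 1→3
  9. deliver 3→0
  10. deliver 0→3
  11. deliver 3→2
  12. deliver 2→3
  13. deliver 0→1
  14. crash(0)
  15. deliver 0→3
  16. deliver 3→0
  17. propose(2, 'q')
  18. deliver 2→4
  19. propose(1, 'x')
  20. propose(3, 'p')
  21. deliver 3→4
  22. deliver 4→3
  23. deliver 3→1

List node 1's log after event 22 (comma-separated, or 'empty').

empty

step 1 timeout(1): 1={prim,v=1,log=-}
step 2 deliver 1→0: 0={back,v=1,log=-}
step 3 deliver 1→2: 2={back,v=1,log=-}
step 4 deliver 1→3: 3={back,v=1,log=-}
step 5 deliver 1→4: 4={back,v=1,log=-}
step 6 timeout(3): 3={back,v=2,log=-}
step 7 deliver 3→1: 1={back,v=2,log=-}
step 8 deliver 1→3: —
step 9 deliver 3→0: 0={back,v=2,log=-}
step 10 deliver 0→3: —
step 11 deliver 3→2: 2={prim,v=2,log=-}
step 12 deliver 2→3: —
step 13 deliver 0→1: —
step 14 crash(0): 0={✗back,v=2,log=-}
step 15 deliver 0→3: —
step 16 deliver 3→0: —
step 17 propose(2,'q'): —
step 18 deliver 2→4: —
step 19 propose(1,'x'): —
step 20 propose(3,'p'): —
step 21 deliver 3→4: 4={back,v=2,log=-}
step 22 deliver 4→3: —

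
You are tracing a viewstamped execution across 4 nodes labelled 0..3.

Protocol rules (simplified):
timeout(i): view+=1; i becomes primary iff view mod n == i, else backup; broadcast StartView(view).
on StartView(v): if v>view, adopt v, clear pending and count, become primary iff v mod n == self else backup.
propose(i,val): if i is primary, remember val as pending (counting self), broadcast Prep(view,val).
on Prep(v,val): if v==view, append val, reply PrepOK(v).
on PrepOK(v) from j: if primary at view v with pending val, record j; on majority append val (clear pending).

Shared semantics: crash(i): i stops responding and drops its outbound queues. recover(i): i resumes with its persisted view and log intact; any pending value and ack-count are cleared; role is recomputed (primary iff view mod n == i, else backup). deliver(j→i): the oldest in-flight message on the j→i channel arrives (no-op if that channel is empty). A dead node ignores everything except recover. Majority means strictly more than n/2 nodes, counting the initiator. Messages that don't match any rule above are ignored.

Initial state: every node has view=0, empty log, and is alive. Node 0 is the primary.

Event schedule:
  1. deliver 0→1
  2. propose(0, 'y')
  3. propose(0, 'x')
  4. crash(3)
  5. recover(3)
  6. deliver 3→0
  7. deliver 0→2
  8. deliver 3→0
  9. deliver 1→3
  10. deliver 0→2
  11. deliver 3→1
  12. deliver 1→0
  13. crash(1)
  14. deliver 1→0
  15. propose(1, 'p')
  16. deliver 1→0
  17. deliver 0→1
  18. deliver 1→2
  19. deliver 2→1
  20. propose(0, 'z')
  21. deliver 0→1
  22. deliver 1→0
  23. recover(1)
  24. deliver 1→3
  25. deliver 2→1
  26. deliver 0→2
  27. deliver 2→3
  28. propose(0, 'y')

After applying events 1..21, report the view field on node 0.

step 1 deliver 0→1: —
step 2 propose(0,'y'): —
step 3 propose(0,'x'): —
step 4 crash(3): 3={✗back,v=0,log=-}
step 5 recover(3): 3={back,v=0,log=-}
step 6 deliver 3→0: —
step 7 deliver 0→2: 2={back,v=0,log=y}
step 8 deliver 3→0: —
step 9 deliver 1→3: —
step 10 deliver 0→2: 2={back,v=0,log=y,x}
step 11 deliver 3→1: —
step 12 deliver 1→0: —
step 13 crash(1): 1={✗back,v=0,log=-}
step 14 deliver 1→0: —
step 15 propose(1,'p'): —
step 16 deliver 1→0: —
step 17 deliver 0→1: —
step 18 deliver 1→2: —
step 19 deliver 2→1: —
step 20 propose(0,'z'): —
step 21 deliver 0→1: —

0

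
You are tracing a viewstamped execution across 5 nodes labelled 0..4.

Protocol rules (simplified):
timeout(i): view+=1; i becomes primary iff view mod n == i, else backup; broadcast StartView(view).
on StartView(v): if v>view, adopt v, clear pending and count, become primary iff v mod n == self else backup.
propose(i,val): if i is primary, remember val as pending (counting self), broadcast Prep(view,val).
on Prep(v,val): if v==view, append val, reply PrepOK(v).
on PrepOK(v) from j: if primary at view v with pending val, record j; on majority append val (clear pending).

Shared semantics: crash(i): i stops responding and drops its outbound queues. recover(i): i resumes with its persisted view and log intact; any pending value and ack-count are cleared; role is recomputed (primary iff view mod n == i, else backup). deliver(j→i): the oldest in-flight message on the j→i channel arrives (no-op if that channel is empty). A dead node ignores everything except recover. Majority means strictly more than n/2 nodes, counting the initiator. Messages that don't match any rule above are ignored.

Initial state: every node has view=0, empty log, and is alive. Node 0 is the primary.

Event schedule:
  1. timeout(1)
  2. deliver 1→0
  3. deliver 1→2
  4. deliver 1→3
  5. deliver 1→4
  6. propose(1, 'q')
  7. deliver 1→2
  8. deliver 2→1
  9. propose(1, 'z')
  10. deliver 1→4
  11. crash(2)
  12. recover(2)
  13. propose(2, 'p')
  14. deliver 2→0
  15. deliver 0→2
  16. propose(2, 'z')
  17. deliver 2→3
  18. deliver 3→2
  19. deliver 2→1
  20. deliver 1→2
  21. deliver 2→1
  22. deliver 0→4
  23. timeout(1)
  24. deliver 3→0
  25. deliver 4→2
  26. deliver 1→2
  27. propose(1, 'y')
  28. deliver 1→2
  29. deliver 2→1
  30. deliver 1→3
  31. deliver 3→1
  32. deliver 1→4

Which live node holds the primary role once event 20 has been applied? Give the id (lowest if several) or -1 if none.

1

e1 timeout(1): 1[prim,v=1,-]
e2 deliver 1→0: 0[back,v=1,-]
e3 deliver 1→2: 2[back,v=1,-]
e4 deliver 1→3: 3[back,v=1,-]
e5 deliver 1→4: 4[back,v=1,-]
e6 propose(1,'q'): ·
e7 deliver 1→2: 2[back,v=1,q]
e8 deliver 2→1: ·
e9 propose(1,'z'): ·
e10 deliver 1→4: 4[back,v=1,q]
e11 crash(2): 2[✗back,v=1,q]
e12 recover(2): 2[back,v=1,q]
e13 propose(2,'p'): ·
e14 deliver 2→0: ·
e15 deliver 0→2: ·
e16 propose(2,'z'): ·
e17 deliver 2→3: ·
e18 deliver 3→2: ·
e19 deliver 2→1: ·
e20 deliver 1→2: 2[back,v=1,q,z]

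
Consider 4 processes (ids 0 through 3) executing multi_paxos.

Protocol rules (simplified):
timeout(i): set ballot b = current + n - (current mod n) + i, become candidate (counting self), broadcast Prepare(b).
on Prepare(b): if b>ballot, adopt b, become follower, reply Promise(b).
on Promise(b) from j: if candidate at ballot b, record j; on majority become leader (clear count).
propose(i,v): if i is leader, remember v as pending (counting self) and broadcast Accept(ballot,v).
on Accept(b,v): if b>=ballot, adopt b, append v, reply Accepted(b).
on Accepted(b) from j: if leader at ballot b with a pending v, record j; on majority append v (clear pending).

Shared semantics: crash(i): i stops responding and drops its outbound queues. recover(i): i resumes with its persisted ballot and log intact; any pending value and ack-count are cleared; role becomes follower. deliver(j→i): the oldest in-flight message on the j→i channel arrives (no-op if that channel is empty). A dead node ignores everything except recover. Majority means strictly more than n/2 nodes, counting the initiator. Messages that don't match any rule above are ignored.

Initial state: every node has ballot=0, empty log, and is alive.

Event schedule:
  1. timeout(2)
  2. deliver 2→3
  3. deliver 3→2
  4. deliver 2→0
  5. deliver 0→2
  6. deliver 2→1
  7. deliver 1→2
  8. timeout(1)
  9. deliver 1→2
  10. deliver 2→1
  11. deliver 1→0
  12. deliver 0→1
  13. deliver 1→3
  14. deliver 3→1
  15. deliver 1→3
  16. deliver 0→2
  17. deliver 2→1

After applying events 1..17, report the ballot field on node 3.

step 1 timeout(2): 2={cand,b=6,log=-}
step 2 deliver 2→3: 3={foll,b=6,log=-}
step 3 deliver 3→2: —
step 4 deliver 2→0: 0={foll,b=6,log=-}
step 5 deliver 0→2: 2={lead,b=6,log=-}
step 6 deliver 2→1: 1={foll,b=6,log=-}
step 7 deliver 1→2: —
step 8 timeout(1): 1={cand,b=9,log=-}
step 9 deliver 1→2: 2={foll,b=9,log=-}
step 10 deliver 2→1: —
step 11 deliver 1→0: 0={foll,b=9,log=-}
step 12 deliver 0→1: 1={lead,b=9,log=-}
step 13 deliver 1→3: 3={foll,b=9,log=-}
step 14 deliver 3→1: —
step 15 deliver 1→3: —
step 16 deliver 0→2: —
step 17 deliver 2→1: —

9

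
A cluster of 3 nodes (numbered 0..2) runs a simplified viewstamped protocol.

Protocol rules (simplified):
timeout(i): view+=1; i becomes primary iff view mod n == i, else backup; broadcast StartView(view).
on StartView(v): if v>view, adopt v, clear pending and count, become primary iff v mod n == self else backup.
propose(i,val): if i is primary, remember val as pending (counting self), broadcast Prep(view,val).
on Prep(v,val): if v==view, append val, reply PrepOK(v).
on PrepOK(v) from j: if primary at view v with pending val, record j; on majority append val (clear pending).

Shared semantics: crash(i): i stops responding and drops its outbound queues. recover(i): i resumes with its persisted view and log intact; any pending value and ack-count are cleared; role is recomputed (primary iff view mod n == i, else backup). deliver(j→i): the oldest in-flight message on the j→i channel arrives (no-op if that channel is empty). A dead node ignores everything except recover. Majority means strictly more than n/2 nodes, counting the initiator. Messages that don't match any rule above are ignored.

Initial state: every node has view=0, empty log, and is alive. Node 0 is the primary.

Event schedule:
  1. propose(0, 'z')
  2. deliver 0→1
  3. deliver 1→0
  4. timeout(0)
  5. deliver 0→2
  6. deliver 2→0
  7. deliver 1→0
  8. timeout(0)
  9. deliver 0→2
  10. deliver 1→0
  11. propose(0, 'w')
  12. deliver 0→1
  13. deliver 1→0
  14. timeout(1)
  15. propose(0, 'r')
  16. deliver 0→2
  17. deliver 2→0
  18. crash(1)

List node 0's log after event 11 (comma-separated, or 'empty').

z

[1] propose(0,'z') → ∅
[2] deliver 0→1 → N1(back v0 [z])
[3] deliver 1→0 → N0(prim v0 [z])
[4] timeout(0) → N0(back v1 [z])
[5] deliver 0→2 → N2(back v0 [z])
[6] deliver 2→0 → ∅
[7] deliver 1→0 → ∅
[8] timeout(0) → N0(back v2 [z])
[9] deliver 0→2 → N2(back v1 [z])
[10] deliver 1→0 → ∅
[11] propose(0,'w') → ∅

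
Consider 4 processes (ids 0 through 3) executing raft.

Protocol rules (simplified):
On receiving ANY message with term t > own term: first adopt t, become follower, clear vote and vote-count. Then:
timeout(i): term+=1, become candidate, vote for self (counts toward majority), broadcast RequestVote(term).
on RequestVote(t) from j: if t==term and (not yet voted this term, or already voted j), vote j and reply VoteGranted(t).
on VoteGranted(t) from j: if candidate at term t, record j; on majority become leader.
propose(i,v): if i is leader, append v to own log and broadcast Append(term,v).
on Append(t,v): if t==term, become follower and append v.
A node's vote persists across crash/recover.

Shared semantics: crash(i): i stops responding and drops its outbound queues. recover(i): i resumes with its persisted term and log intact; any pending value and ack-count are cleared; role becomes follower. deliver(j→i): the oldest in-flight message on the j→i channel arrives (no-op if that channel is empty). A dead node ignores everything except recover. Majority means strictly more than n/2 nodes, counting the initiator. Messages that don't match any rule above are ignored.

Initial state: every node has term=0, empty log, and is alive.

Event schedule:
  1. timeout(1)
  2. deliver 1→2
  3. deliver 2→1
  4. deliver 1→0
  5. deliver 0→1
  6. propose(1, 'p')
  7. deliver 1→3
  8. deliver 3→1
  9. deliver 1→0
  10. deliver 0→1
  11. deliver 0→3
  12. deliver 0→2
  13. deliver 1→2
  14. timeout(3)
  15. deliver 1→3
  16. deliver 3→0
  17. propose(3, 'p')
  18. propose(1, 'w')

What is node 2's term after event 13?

after 1 — timeout(1): n1:cand/t1/[-]
after 2 — deliver 1→2: n2:foll/t1/[-]
after 3 — deliver 2→1: ·
after 4 — deliver 1→0: n0:foll/t1/[-]
after 5 — deliver 0→1: n1:lead/t1/[-]
after 6 — propose(1,'p'): n1:lead/t1/[p]
after 7 — deliver 1→3: n3:foll/t1/[-]
after 8 — deliver 3→1: ·
after 9 — deliver 1→0: n0:foll/t1/[p]
after 10 — deliver 0→1: ·
after 11 — deliver 0→3: ·
after 12 — deliver 0→2: ·
after 13 — deliver 1→2: n2:foll/t1/[p]

1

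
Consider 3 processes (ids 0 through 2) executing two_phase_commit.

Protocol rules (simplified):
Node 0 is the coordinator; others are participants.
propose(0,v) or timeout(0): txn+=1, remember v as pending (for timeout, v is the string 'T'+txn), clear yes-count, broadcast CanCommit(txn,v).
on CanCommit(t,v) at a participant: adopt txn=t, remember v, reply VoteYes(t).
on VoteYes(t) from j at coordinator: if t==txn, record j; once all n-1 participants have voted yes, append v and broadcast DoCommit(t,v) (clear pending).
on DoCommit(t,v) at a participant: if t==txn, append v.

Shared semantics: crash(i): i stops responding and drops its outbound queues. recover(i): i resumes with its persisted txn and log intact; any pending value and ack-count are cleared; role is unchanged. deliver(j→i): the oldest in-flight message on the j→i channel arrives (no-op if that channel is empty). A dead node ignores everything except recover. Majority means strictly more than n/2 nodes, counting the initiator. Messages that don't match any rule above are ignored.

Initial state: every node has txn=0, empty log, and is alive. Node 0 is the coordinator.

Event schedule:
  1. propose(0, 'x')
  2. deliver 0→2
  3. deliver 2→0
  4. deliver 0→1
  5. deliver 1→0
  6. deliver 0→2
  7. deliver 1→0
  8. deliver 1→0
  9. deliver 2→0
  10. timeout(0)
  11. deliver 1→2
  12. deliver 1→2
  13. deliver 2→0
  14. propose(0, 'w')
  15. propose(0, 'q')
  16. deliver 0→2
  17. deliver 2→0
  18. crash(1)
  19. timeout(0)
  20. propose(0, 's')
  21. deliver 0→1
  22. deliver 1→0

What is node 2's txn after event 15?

e1 propose(0,'x'): 0[coor,t=1,-]
e2 deliver 0→2: 2[part,t=1,-]
e3 deliver 2→0: ·
e4 deliver 0→1: 1[part,t=1,-]
e5 deliver 1→0: 0[coor,t=1,x]
e6 deliver 0→2: 2[part,t=1,x]
e7 deliver 1→0: ·
e8 deliver 1→0: ·
e9 deliver 2→0: ·
e10 timeout(0): 0[coor,t=2,x]
e11 deliver 1→2: ·
e12 deliver 1→2: ·
e13 deliver 2→0: ·
e14 propose(0,'w'): 0[coor,t=3,x]
e15 propose(0,'q'): 0[coor,t=4,x]

1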